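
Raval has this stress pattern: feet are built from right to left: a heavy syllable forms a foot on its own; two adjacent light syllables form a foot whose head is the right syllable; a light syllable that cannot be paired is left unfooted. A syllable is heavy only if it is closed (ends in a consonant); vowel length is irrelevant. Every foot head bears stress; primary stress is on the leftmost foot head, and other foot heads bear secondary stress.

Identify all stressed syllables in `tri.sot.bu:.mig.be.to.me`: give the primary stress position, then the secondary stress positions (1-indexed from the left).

primary 2, secondary 4, 7

Weights: 1 tri L, 2 sot H, 3 bu: L, 4 mig H, 5 be L, 6 to L, 7 me L.
Parse right to left (heavy = foot alone; LL = one foot; stranded L unfooted): tri (ˈsot) bu: (ˈmig) be (to.ˈme).
Foot heads: 2, 4, 7.
Primary stress on the leftmost head = syllable 2.
Secondary stress on 4, 7: tri.ˈsot.bu:.ˌmig.be.to.ˌme.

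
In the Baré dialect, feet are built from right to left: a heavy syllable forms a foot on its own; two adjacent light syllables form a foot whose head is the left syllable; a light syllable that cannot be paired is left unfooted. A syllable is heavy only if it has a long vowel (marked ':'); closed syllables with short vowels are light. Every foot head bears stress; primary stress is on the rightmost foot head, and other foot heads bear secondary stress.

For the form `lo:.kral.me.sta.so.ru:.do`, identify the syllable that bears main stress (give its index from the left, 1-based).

Weights: 1 lo: H, 2 kral L, 3 me L, 4 sta L, 5 so L, 6 ru: H, 7 do L.
Parse right to left (heavy = foot alone; LL = one foot; stranded L unfooted): (ˈlo:) (ˈkral.me) (ˈsta.so) (ˈru:) do.
Foot heads: 1, 2, 4, 6.
Primary stress on the rightmost head = syllable 6.
Primary stress: syllable 6 → lo:.kral.me.sta.so.ˈru:.do.

6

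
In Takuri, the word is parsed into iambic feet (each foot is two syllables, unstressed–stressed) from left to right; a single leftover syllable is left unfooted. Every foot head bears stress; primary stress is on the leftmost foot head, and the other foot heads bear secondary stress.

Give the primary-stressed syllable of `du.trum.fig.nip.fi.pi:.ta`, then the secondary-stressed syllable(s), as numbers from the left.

primary 2, secondary 4, 6

Parse left to right into iambic (σˈσ) feet: (du.ˈtrum) (fig.ˈnip) (fi.ˈpi:) ta. Syllable 7 is left unfooted.
Foot heads (stressed positions): 2, 4, 6.
End Rule Leftmost: primary stress on the leftmost head = syllable 2.
Secondary stress on 4, 6: du.ˈtrum.fig.ˌnip.fi.ˌpi:.ta.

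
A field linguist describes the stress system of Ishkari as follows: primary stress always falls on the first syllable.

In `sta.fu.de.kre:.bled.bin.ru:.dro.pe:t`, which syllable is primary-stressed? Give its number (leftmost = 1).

1

The word has 9 syllables; the first syllable is syllable 1 (sta).
Primary stress: syllable 1 → ˈsta.fu.de.kre:.bled.bin.ru:.dro.pe:t.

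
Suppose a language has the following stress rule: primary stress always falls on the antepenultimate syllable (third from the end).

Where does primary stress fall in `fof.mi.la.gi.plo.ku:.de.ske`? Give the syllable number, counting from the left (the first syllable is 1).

6

The word has 8 syllables; the antepenultimate syllable (third from the end) is syllable 6 (ku:).
Primary stress: syllable 6 → fof.mi.la.gi.plo.ˈku:.de.ske.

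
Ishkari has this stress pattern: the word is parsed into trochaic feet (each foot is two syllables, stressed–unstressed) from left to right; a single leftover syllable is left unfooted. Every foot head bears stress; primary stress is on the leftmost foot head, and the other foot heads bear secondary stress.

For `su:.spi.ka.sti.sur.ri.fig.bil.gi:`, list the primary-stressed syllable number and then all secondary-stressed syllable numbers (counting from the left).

primary 1, secondary 3, 5, 7

Parse left to right into trochaic (ˈσσ) feet: (ˈsu:.spi) (ˈka.sti) (ˈsur.ri) (ˈfig.bil) gi:. Syllable 9 is left unfooted.
Foot heads (stressed positions): 1, 3, 5, 7.
End Rule Leftmost: primary stress on the leftmost head = syllable 1.
Secondary stress on 3, 5, 7: ˈsu:.spi.ˌka.sti.ˌsur.ri.ˌfig.bil.gi:.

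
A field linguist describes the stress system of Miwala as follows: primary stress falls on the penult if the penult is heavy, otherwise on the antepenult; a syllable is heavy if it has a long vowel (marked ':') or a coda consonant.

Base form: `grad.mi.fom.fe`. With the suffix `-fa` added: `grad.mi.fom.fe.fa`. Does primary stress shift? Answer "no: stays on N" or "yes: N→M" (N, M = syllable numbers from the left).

Base `grad.mi.fom.fe` (4 syllables):
  Weights: 2 mi L, 3 fom H, 4 fe L.
  The penult (syllable 3, fom) is heavy, so it takes stress.
  → primary stress on syllable 3.
Suffixed `grad.mi.fom.fe.fa` (5 syllables):
  Weights: 3 fom H, 4 fe L, 5 fa L.
  The penult (syllable 4, fe) is light, so stress falls on the antepenult (syllable 3, fom).
  → primary stress on syllable 3.

no: stays on 3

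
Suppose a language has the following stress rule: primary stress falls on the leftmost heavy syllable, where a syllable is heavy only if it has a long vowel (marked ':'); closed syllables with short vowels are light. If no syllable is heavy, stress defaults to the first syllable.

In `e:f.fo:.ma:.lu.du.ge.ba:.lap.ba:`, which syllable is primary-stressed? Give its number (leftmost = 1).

Weights: 1 e:f H, 2 fo: H, 3 ma: H, 4 lu L, 5 du L, 6 ge L, 7 ba: H, 8 lap L, 9 ba: H.
Heavy syllables in the domain: 1, 2, 3, 7, 9. The leftmost is syllable 1 (e:f).
Primary stress: syllable 1 → ˈe:f.fo:.ma:.lu.du.ge.ba:.lap.ba:.

1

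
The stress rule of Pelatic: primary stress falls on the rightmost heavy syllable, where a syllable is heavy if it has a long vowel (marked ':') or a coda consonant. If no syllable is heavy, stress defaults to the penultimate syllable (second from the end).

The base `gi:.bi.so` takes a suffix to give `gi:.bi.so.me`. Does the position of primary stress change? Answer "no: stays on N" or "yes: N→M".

no: stays on 1

Base `gi:.bi.so` (3 syllables):
  Weights: 1 gi: H, 2 bi L, 3 so L.
  Heavy syllables in the domain: 1. The rightmost is syllable 1 (gi:).
  → primary stress on syllable 1.
Suffixed `gi:.bi.so.me` (4 syllables):
  Weights: 1 gi: H, 2 bi L, 3 so L, 4 me L.
  Heavy syllables in the domain: 1. The rightmost is syllable 1 (gi:).
  → primary stress on syllable 1.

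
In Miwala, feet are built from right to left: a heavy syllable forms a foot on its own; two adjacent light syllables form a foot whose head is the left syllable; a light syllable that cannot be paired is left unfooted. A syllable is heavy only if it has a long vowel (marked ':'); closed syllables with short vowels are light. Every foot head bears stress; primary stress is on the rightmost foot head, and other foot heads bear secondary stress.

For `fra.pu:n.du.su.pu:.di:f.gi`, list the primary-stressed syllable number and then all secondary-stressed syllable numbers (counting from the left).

Weights: 1 fra L, 2 pu:n H, 3 du L, 4 su L, 5 pu: H, 6 di:f H, 7 gi L.
Parse right to left (heavy = foot alone; LL = one foot; stranded L unfooted): fra (ˈpu:n) (ˈdu.su) (ˈpu:) (ˈdi:f) gi.
Foot heads: 2, 3, 5, 6.
Primary stress on the rightmost head = syllable 6.
Secondary stress on 2, 3, 5: fra.ˌpu:n.ˌdu.su.ˌpu:.ˈdi:f.gi.

primary 6, secondary 2, 3, 5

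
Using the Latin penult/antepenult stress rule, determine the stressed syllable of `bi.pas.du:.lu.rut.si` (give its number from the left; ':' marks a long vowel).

Classical Latin: stress the penult if heavy (long vowel or closed), else the antepenult.
Weights: 4 lu L, 5 rut H, 6 si L.
The penult (syllable 5, rut) is heavy, so it takes stress.
Stress on syllable 5: bi.pas.du:.lu.ˈrut.si.

5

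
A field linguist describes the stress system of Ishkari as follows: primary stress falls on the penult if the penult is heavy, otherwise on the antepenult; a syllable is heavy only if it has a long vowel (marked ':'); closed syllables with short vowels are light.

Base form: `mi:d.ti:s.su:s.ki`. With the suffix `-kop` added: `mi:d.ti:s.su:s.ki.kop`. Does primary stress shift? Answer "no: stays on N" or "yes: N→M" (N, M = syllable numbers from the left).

no: stays on 3

Base `mi:d.ti:s.su:s.ki` (4 syllables):
  Weights: 2 ti:s H, 3 su:s H, 4 ki L.
  The penult (syllable 3, su:s) is heavy, so it takes stress.
  → primary stress on syllable 3.
Suffixed `mi:d.ti:s.su:s.ki.kop` (5 syllables):
  Weights: 3 su:s H, 4 ki L, 5 kop L.
  The penult (syllable 4, ki) is light, so stress falls on the antepenult (syllable 3, su:s).
  → primary stress on syllable 3.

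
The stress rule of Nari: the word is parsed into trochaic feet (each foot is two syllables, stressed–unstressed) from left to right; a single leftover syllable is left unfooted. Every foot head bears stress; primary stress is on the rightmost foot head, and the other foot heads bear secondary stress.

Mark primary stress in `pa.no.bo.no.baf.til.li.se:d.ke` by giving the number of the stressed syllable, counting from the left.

7

Parse left to right into trochaic (ˈσσ) feet: (ˈpa.no) (ˈbo.no) (ˈbaf.til) (ˈli.se:d) ke. Syllable 9 is left unfooted.
Foot heads (stressed positions): 1, 3, 5, 7.
End Rule Rightmost: primary stress on the rightmost head = syllable 7.
Primary stress: syllable 7 → pa.no.bo.no.baf.til.ˈli.se:d.ke.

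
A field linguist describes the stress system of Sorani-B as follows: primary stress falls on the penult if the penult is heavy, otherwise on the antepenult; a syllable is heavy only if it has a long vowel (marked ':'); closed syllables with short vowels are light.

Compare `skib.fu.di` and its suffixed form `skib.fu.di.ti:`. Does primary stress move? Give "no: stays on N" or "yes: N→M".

yes: 1→2

Base `skib.fu.di` (3 syllables):
  Weights: 1 skib L, 2 fu L, 3 di L.
  The penult (syllable 2, fu) is light, so stress falls on the antepenult (syllable 1, skib).
  → primary stress on syllable 1.
Suffixed `skib.fu.di.ti:` (4 syllables):
  Weights: 2 fu L, 3 di L, 4 ti: H.
  The penult (syllable 3, di) is light, so stress falls on the antepenult (syllable 2, fu).
  → primary stress on syllable 2.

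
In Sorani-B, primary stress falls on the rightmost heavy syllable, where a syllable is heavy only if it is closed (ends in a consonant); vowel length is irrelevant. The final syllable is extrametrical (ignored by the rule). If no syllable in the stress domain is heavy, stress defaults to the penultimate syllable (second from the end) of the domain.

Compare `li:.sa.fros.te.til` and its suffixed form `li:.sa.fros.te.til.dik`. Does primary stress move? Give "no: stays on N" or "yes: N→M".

yes: 3→5

Base `li:.sa.fros.te.til` (5 syllables):
  The final syllable (5, til) is extrametrical; the stress domain is syllables 1–4.
  Weights: 1 li: L, 2 sa L, 3 fros H, 4 te L.
  Heavy syllables in the domain: 3. The rightmost is syllable 3 (fros).
  → primary stress on syllable 3.
Suffixed `li:.sa.fros.te.til.dik` (6 syllables):
  The final syllable (6, dik) is extrametrical; the stress domain is syllables 1–5.
  Weights: 1 li: L, 2 sa L, 3 fros H, 4 te L, 5 til H.
  Heavy syllables in the domain: 3, 5. The rightmost is syllable 5 (til).
  → primary stress on syllable 5.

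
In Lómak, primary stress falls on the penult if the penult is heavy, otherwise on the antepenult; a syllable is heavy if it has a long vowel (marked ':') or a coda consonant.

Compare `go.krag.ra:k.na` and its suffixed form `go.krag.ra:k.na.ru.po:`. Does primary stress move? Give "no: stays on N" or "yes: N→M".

yes: 3→4

Base `go.krag.ra:k.na` (4 syllables):
  Weights: 2 krag H, 3 ra:k H, 4 na L.
  The penult (syllable 3, ra:k) is heavy, so it takes stress.
  → primary stress on syllable 3.
Suffixed `go.krag.ra:k.na.ru.po:` (6 syllables):
  Weights: 4 na L, 5 ru L, 6 po: H.
  The penult (syllable 5, ru) is light, so stress falls on the antepenult (syllable 4, na).
  → primary stress on syllable 4.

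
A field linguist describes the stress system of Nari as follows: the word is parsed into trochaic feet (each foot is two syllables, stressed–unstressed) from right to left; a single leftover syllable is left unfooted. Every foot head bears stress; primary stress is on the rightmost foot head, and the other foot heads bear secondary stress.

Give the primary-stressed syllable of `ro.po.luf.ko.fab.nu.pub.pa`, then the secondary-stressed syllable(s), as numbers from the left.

primary 7, secondary 1, 3, 5

Parse right to left into trochaic (ˈσσ) feet: (ˈro.po) (ˈluf.ko) (ˈfab.nu) (ˈpub.pa).
Foot heads (stressed positions): 1, 3, 5, 7.
End Rule Rightmost: primary stress on the rightmost head = syllable 7.
Secondary stress on 1, 3, 5: ˌro.po.ˌluf.ko.ˌfab.nu.ˈpub.pa.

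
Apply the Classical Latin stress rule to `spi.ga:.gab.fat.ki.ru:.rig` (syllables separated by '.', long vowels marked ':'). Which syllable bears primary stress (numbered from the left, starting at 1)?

6

Classical Latin: stress the penult if heavy (long vowel or closed), else the antepenult.
Weights: 5 ki L, 6 ru: H, 7 rig H.
The penult (syllable 6, ru:) is heavy, so it takes stress.
Stress on syllable 6: spi.ga:.gab.fat.ki.ˈru:.rig.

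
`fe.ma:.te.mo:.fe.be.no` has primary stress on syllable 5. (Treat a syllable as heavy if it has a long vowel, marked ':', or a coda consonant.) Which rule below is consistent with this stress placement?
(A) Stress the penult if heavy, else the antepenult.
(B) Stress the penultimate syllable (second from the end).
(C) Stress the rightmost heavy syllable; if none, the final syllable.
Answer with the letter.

Rule A → syllable 5 ✓.
Rule B → syllable 6 (observed: 5).
Rule C → syllable 4 (observed: 5).

A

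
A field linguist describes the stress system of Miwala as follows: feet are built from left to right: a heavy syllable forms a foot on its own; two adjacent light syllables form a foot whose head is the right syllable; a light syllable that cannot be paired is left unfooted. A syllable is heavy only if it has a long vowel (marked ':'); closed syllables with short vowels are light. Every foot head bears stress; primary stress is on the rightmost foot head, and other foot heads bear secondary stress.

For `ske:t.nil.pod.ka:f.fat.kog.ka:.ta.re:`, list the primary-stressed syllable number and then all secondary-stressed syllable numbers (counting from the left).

Weights: 1 ske:t H, 2 nil L, 3 pod L, 4 ka:f H, 5 fat L, 6 kog L, 7 ka: H, 8 ta L, 9 re: H.
Parse left to right (heavy = foot alone; LL = one foot; stranded L unfooted): (ˈske:t) (nil.ˈpod) (ˈka:f) (fat.ˈkog) (ˈka:) ta (ˈre:).
Foot heads: 1, 3, 4, 6, 7, 9.
Primary stress on the rightmost head = syllable 9.
Secondary stress on 1, 3, 4, 6, 7: ˌske:t.nil.ˌpod.ˌka:f.fat.ˌkog.ˌka:.ta.ˈre:.

primary 9, secondary 1, 3, 4, 6, 7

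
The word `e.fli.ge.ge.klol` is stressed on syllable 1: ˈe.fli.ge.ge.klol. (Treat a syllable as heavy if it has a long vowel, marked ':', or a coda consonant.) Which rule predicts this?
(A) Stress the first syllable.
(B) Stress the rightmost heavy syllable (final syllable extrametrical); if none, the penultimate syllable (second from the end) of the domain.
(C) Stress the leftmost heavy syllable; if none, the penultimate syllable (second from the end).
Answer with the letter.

A

Rule A → syllable 1 ✓.
Rule B → syllable 3 (observed: 1).
Rule C → syllable 5 (observed: 1).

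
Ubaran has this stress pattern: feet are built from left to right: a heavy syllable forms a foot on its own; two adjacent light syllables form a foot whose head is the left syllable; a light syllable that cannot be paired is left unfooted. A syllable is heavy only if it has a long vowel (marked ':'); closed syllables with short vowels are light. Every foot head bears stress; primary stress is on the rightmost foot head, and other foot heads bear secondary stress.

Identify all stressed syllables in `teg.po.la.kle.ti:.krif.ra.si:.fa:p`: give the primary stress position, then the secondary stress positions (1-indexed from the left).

primary 9, secondary 1, 3, 5, 6, 8

Weights: 1 teg L, 2 po L, 3 la L, 4 kle L, 5 ti: H, 6 krif L, 7 ra L, 8 si: H, 9 fa:p H.
Parse left to right (heavy = foot alone; LL = one foot; stranded L unfooted): (ˈteg.po) (ˈla.kle) (ˈti:) (ˈkrif.ra) (ˈsi:) (ˈfa:p).
Foot heads: 1, 3, 5, 6, 8, 9.
Primary stress on the rightmost head = syllable 9.
Secondary stress on 1, 3, 5, 6, 8: ˌteg.po.ˌla.kle.ˌti:.ˌkrif.ra.ˌsi:.ˈfa:p.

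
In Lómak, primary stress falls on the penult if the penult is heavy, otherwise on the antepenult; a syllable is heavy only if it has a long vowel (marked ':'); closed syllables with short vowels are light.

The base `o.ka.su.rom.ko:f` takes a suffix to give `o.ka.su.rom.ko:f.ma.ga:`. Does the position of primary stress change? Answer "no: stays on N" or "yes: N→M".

yes: 3→5

Base `o.ka.su.rom.ko:f` (5 syllables):
  Weights: 3 su L, 4 rom L, 5 ko:f H.
  The penult (syllable 4, rom) is light, so stress falls on the antepenult (syllable 3, su).
  → primary stress on syllable 3.
Suffixed `o.ka.su.rom.ko:f.ma.ga:` (7 syllables):
  Weights: 5 ko:f H, 6 ma L, 7 ga: H.
  The penult (syllable 6, ma) is light, so stress falls on the antepenult (syllable 5, ko:f).
  → primary stress on syllable 5.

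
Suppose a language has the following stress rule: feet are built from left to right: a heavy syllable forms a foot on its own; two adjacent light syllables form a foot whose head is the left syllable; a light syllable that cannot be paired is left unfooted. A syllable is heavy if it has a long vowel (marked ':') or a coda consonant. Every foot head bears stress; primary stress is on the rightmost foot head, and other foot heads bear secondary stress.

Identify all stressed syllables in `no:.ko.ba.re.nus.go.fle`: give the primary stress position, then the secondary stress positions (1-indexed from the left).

primary 6, secondary 1, 2, 5

Weights: 1 no: H, 2 ko L, 3 ba L, 4 re L, 5 nus H, 6 go L, 7 fle L.
Parse left to right (heavy = foot alone; LL = one foot; stranded L unfooted): (ˈno:) (ˈko.ba) re (ˈnus) (ˈgo.fle).
Foot heads: 1, 2, 5, 6.
Primary stress on the rightmost head = syllable 6.
Secondary stress on 1, 2, 5: ˌno:.ˌko.ba.re.ˌnus.ˈgo.fle.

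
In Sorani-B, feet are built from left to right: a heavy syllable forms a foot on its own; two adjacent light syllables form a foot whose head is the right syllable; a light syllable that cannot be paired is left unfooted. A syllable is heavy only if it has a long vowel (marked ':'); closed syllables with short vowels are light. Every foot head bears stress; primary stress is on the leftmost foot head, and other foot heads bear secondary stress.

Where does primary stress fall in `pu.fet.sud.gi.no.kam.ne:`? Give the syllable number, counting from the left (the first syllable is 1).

Weights: 1 pu L, 2 fet L, 3 sud L, 4 gi L, 5 no L, 6 kam L, 7 ne: H.
Parse left to right (heavy = foot alone; LL = one foot; stranded L unfooted): (pu.ˈfet) (sud.ˈgi) (no.ˈkam) (ˈne:).
Foot heads: 2, 4, 6, 7.
Primary stress on the leftmost head = syllable 2.
Primary stress: syllable 2 → pu.ˈfet.sud.gi.no.kam.ne:.

2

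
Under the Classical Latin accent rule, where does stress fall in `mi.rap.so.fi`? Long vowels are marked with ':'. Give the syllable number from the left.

2

Classical Latin: stress the penult if heavy (long vowel or closed), else the antepenult.
Weights: 2 rap H, 3 so L, 4 fi L.
The penult (syllable 3, so) is light, so stress falls on the antepenult (syllable 2, rap).
Stress on syllable 2: mi.ˈrap.so.fi.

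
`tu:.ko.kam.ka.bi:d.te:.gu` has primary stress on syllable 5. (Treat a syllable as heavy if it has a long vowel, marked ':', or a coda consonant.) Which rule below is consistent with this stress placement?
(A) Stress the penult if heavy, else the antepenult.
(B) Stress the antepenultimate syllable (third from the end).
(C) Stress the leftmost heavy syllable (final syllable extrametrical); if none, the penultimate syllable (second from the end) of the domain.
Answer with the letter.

Rule A → syllable 6 (observed: 5).
Rule B → syllable 5 ✓.
Rule C → syllable 1 (observed: 5).

B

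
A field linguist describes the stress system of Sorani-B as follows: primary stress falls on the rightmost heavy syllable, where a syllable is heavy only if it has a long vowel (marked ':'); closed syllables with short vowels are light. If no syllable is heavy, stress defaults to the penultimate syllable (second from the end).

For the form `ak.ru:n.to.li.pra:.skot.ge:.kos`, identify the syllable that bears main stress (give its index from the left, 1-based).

7

Weights: 1 ak L, 2 ru:n H, 3 to L, 4 li L, 5 pra: H, 6 skot L, 7 ge: H, 8 kos L.
Heavy syllables in the domain: 2, 5, 7. The rightmost is syllable 7 (ge:).
Primary stress: syllable 7 → ak.ru:n.to.li.pra:.skot.ˈge:.kos.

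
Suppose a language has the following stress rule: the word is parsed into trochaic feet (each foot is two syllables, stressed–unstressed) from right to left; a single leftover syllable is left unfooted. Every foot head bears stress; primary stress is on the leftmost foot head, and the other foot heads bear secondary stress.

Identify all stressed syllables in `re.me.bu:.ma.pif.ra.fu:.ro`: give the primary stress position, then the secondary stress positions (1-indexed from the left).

primary 1, secondary 3, 5, 7

Parse right to left into trochaic (ˈσσ) feet: (ˈre.me) (ˈbu:.ma) (ˈpif.ra) (ˈfu:.ro).
Foot heads (stressed positions): 1, 3, 5, 7.
End Rule Leftmost: primary stress on the leftmost head = syllable 1.
Secondary stress on 3, 5, 7: ˈre.me.ˌbu:.ma.ˌpif.ra.ˌfu:.ro.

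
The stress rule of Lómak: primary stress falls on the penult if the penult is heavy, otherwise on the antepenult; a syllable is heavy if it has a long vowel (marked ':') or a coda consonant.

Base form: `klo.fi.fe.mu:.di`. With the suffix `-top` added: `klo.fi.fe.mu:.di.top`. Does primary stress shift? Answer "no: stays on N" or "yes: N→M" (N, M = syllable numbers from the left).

no: stays on 4

Base `klo.fi.fe.mu:.di` (5 syllables):
  Weights: 3 fe L, 4 mu: H, 5 di L.
  The penult (syllable 4, mu:) is heavy, so it takes stress.
  → primary stress on syllable 4.
Suffixed `klo.fi.fe.mu:.di.top` (6 syllables):
  Weights: 4 mu: H, 5 di L, 6 top H.
  The penult (syllable 5, di) is light, so stress falls on the antepenult (syllable 4, mu:).
  → primary stress on syllable 4.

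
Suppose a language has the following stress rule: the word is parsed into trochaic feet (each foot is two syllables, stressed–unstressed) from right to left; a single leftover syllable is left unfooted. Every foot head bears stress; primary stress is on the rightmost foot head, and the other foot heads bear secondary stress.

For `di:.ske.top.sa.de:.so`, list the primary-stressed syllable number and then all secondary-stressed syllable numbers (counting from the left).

primary 5, secondary 1, 3

Parse right to left into trochaic (ˈσσ) feet: (ˈdi:.ske) (ˈtop.sa) (ˈde:.so).
Foot heads (stressed positions): 1, 3, 5.
End Rule Rightmost: primary stress on the rightmost head = syllable 5.
Secondary stress on 1, 3: ˌdi:.ske.ˌtop.sa.ˈde:.so.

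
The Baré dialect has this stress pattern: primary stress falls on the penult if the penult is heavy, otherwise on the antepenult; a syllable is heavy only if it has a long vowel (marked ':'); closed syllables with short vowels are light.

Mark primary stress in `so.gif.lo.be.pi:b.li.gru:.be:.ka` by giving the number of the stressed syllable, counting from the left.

Weights: 7 gru: H, 8 be: H, 9 ka L.
The penult (syllable 8, be:) is heavy, so it takes stress.
Primary stress: syllable 8 → so.gif.lo.be.pi:b.li.gru:.ˈbe:.ka.

8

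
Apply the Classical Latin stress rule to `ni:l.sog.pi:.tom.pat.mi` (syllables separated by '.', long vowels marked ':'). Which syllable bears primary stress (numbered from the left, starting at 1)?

Classical Latin: stress the penult if heavy (long vowel or closed), else the antepenult.
Weights: 4 tom H, 5 pat H, 6 mi L.
The penult (syllable 5, pat) is heavy, so it takes stress.
Stress on syllable 5: ni:l.sog.pi:.tom.ˈpat.mi.

5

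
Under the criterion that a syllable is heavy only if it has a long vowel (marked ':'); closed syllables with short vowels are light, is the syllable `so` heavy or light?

light

`so`: short vowel, open (no coda). Short vowel → light.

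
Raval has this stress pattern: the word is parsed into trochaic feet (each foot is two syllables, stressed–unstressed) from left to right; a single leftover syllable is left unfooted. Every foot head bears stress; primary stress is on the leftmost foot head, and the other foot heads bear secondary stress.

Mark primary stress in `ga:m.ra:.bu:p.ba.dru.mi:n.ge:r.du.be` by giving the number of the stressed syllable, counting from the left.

Parse left to right into trochaic (ˈσσ) feet: (ˈga:m.ra:) (ˈbu:p.ba) (ˈdru.mi:n) (ˈge:r.du) be. Syllable 9 is left unfooted.
Foot heads (stressed positions): 1, 3, 5, 7.
End Rule Leftmost: primary stress on the leftmost head = syllable 1.
Primary stress: syllable 1 → ˈga:m.ra:.bu:p.ba.dru.mi:n.ge:r.du.be.

1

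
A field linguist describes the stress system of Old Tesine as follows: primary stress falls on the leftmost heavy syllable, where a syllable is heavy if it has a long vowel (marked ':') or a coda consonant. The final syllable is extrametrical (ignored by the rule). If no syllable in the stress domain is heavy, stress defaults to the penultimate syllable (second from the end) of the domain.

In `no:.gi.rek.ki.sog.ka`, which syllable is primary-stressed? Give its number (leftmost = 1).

1

The final syllable (6, ka) is extrametrical; the stress domain is syllables 1–5.
Weights: 1 no: H, 2 gi L, 3 rek H, 4 ki L, 5 sog H.
Heavy syllables in the domain: 1, 3, 5. The leftmost is syllable 1 (no:).
Primary stress: syllable 1 → ˈno:.gi.rek.ki.sog.ka.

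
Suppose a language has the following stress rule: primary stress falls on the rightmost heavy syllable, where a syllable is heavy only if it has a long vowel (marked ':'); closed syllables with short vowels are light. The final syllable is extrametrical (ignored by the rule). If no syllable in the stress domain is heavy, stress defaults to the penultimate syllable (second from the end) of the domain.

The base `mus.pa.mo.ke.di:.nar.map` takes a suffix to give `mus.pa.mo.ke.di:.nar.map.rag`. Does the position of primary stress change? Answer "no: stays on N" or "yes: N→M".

Base `mus.pa.mo.ke.di:.nar.map` (7 syllables):
  The final syllable (7, map) is extrametrical; the stress domain is syllables 1–6.
  Weights: 1 mus L, 2 pa L, 3 mo L, 4 ke L, 5 di: H, 6 nar L.
  Heavy syllables in the domain: 5. The rightmost is syllable 5 (di:).
  → primary stress on syllable 5.
Suffixed `mus.pa.mo.ke.di:.nar.map.rag` (8 syllables):
  The final syllable (8, rag) is extrametrical; the stress domain is syllables 1–7.
  Weights: 1 mus L, 2 pa L, 3 mo L, 4 ke L, 5 di: H, 6 nar L, 7 map L.
  Heavy syllables in the domain: 5. The rightmost is syllable 5 (di:).
  → primary stress on syllable 5.

no: stays on 5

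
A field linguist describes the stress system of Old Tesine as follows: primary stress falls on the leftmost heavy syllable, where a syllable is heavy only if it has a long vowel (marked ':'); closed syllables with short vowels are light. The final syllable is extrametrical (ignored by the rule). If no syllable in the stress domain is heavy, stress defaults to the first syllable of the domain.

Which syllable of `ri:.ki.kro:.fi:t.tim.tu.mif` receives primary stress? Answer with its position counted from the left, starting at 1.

1

The final syllable (7, mif) is extrametrical; the stress domain is syllables 1–6.
Weights: 1 ri: H, 2 ki L, 3 kro: H, 4 fi:t H, 5 tim L, 6 tu L.
Heavy syllables in the domain: 1, 3, 4. The leftmost is syllable 1 (ri:).
Primary stress: syllable 1 → ˈri:.ki.kro:.fi:t.tim.tu.mif.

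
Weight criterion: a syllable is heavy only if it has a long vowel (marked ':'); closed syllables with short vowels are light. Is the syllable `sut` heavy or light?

light

`sut`: short vowel, closed (coda /t/). Short vowel → light.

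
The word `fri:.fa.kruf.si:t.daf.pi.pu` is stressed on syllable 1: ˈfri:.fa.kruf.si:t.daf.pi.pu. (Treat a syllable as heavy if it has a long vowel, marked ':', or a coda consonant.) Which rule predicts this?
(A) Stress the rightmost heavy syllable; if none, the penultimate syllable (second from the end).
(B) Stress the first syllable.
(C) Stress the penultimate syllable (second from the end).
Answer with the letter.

B

Rule A → syllable 5 (observed: 1).
Rule B → syllable 1 ✓.
Rule C → syllable 6 (observed: 1).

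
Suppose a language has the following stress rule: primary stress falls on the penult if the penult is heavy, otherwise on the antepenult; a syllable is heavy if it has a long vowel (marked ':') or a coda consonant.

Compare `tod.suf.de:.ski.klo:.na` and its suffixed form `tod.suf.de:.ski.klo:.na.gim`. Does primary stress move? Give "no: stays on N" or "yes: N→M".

Base `tod.suf.de:.ski.klo:.na` (6 syllables):
  Weights: 4 ski L, 5 klo: H, 6 na L.
  The penult (syllable 5, klo:) is heavy, so it takes stress.
  → primary stress on syllable 5.
Suffixed `tod.suf.de:.ski.klo:.na.gim` (7 syllables):
  Weights: 5 klo: H, 6 na L, 7 gim H.
  The penult (syllable 6, na) is light, so stress falls on the antepenult (syllable 5, klo:).
  → primary stress on syllable 5.

no: stays on 5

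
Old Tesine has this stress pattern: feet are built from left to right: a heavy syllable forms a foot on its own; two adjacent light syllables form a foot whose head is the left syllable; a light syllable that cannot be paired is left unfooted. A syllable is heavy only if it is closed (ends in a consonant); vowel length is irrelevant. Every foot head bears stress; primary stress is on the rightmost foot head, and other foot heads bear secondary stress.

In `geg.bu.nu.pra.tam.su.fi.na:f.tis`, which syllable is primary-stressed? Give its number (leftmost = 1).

9

Weights: 1 geg H, 2 bu L, 3 nu L, 4 pra L, 5 tam H, 6 su L, 7 fi L, 8 na:f H, 9 tis H.
Parse left to right (heavy = foot alone; LL = one foot; stranded L unfooted): (ˈgeg) (ˈbu.nu) pra (ˈtam) (ˈsu.fi) (ˈna:f) (ˈtis).
Foot heads: 1, 2, 5, 6, 8, 9.
Primary stress on the rightmost head = syllable 9.
Primary stress: syllable 9 → geg.bu.nu.pra.tam.su.fi.na:f.ˈtis.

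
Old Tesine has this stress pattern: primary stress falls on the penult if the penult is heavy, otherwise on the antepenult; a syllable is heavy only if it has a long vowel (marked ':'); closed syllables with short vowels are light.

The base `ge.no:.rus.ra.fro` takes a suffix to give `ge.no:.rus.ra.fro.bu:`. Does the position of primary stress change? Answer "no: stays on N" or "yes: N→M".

Base `ge.no:.rus.ra.fro` (5 syllables):
  Weights: 3 rus L, 4 ra L, 5 fro L.
  The penult (syllable 4, ra) is light, so stress falls on the antepenult (syllable 3, rus).
  → primary stress on syllable 3.
Suffixed `ge.no:.rus.ra.fro.bu:` (6 syllables):
  Weights: 4 ra L, 5 fro L, 6 bu: H.
  The penult (syllable 5, fro) is light, so stress falls on the antepenult (syllable 4, ra).
  → primary stress on syllable 4.

yes: 3→4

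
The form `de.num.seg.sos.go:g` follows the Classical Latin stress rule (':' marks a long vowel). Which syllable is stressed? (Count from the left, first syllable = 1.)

4

Classical Latin: stress the penult if heavy (long vowel or closed), else the antepenult.
Weights: 3 seg H, 4 sos H, 5 go:g H.
The penult (syllable 4, sos) is heavy, so it takes stress.
Stress on syllable 4: de.num.seg.ˈsos.go:g.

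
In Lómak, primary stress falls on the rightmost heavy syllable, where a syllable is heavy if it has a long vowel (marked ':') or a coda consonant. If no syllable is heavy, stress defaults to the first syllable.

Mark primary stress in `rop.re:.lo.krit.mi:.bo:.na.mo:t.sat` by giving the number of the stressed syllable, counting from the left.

9

Weights: 1 rop H, 2 re: H, 3 lo L, 4 krit H, 5 mi: H, 6 bo: H, 7 na L, 8 mo:t H, 9 sat H.
Heavy syllables in the domain: 1, 2, 4, 5, 6, 8, 9. The rightmost is syllable 9 (sat).
Primary stress: syllable 9 → rop.re:.lo.krit.mi:.bo:.na.mo:t.ˈsat.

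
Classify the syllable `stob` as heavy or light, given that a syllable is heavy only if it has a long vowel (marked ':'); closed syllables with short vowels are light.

light

`stob`: short vowel, closed (coda /b/). Short vowel → light.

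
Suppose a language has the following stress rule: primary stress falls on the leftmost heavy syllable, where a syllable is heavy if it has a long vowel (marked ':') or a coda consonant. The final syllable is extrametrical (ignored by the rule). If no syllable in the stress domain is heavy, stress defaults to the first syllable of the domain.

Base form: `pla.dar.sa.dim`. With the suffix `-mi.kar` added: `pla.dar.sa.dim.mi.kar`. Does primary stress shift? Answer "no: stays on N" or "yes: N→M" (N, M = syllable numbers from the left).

Base `pla.dar.sa.dim` (4 syllables):
  The final syllable (4, dim) is extrametrical; the stress domain is syllables 1–3.
  Weights: 1 pla L, 2 dar H, 3 sa L.
  Heavy syllables in the domain: 2. The leftmost is syllable 2 (dar).
  → primary stress on syllable 2.
Suffixed `pla.dar.sa.dim.mi.kar` (6 syllables):
  The final syllable (6, kar) is extrametrical; the stress domain is syllables 1–5.
  Weights: 1 pla L, 2 dar H, 3 sa L, 4 dim H, 5 mi L.
  Heavy syllables in the domain: 2, 4. The leftmost is syllable 2 (dar).
  → primary stress on syllable 2.

no: stays on 2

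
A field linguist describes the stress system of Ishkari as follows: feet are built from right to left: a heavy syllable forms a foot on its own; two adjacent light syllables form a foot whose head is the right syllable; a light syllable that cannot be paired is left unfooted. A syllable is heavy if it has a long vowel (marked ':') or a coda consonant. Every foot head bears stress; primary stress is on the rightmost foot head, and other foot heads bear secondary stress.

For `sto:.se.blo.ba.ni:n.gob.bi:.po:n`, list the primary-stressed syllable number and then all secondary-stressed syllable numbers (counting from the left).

Weights: 1 sto: H, 2 se L, 3 blo L, 4 ba L, 5 ni:n H, 6 gob H, 7 bi: H, 8 po:n H.
Parse right to left (heavy = foot alone; LL = one foot; stranded L unfooted): (ˈsto:) se (blo.ˈba) (ˈni:n) (ˈgob) (ˈbi:) (ˈpo:n).
Foot heads: 1, 4, 5, 6, 7, 8.
Primary stress on the rightmost head = syllable 8.
Secondary stress on 1, 4, 5, 6, 7: ˌsto:.se.blo.ˌba.ˌni:n.ˌgob.ˌbi:.ˈpo:n.

primary 8, secondary 1, 4, 5, 6, 7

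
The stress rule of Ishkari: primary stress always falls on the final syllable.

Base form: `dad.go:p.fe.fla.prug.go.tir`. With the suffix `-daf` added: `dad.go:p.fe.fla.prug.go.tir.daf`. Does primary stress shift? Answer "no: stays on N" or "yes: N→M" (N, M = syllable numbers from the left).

Base `dad.go:p.fe.fla.prug.go.tir` (7 syllables):
  The word has 7 syllables; the final syllable is syllable 7 (tir).
  → primary stress on syllable 7.
Suffixed `dad.go:p.fe.fla.prug.go.tir.daf` (8 syllables):
  The word has 8 syllables; the final syllable is syllable 8 (daf).
  → primary stress on syllable 8.

yes: 7→8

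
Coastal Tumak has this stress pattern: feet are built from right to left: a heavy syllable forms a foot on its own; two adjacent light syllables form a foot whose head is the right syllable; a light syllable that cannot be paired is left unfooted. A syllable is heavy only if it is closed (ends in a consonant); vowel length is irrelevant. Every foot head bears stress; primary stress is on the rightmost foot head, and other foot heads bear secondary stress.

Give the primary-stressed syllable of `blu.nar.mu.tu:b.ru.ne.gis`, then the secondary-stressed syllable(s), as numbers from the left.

primary 7, secondary 2, 4, 6

Weights: 1 blu L, 2 nar H, 3 mu L, 4 tu:b H, 5 ru L, 6 ne L, 7 gis H.
Parse right to left (heavy = foot alone; LL = one foot; stranded L unfooted): blu (ˈnar) mu (ˈtu:b) (ru.ˈne) (ˈgis).
Foot heads: 2, 4, 6, 7.
Primary stress on the rightmost head = syllable 7.
Secondary stress on 2, 4, 6: blu.ˌnar.mu.ˌtu:b.ru.ˌne.ˈgis.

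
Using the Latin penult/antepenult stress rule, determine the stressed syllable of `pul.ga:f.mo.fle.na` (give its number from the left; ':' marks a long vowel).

Classical Latin: stress the penult if heavy (long vowel or closed), else the antepenult.
Weights: 3 mo L, 4 fle L, 5 na L.
The penult (syllable 4, fle) is light, so stress falls on the antepenult (syllable 3, mo).
Stress on syllable 3: pul.ga:f.ˈmo.fle.na.

3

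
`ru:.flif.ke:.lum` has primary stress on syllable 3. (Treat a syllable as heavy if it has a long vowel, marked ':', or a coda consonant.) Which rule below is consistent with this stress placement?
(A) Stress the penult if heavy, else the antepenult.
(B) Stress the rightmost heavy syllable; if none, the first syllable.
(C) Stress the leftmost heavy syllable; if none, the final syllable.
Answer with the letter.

A

Rule A → syllable 3 ✓.
Rule B → syllable 4 (observed: 3).
Rule C → syllable 1 (observed: 3).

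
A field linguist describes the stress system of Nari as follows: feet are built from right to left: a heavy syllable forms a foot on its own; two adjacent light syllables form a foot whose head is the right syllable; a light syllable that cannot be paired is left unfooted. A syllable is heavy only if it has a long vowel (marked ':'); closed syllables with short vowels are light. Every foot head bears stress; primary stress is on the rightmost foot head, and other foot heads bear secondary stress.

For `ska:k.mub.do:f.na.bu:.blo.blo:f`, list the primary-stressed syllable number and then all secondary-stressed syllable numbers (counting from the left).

primary 7, secondary 1, 3, 5

Weights: 1 ska:k H, 2 mub L, 3 do:f H, 4 na L, 5 bu: H, 6 blo L, 7 blo:f H.
Parse right to left (heavy = foot alone; LL = one foot; stranded L unfooted): (ˈska:k) mub (ˈdo:f) na (ˈbu:) blo (ˈblo:f).
Foot heads: 1, 3, 5, 7.
Primary stress on the rightmost head = syllable 7.
Secondary stress on 1, 3, 5: ˌska:k.mub.ˌdo:f.na.ˌbu:.blo.ˈblo:f.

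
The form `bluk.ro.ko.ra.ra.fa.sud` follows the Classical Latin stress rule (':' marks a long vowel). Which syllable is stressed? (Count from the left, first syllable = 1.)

Classical Latin: stress the penult if heavy (long vowel or closed), else the antepenult.
Weights: 5 ra L, 6 fa L, 7 sud H.
The penult (syllable 6, fa) is light, so stress falls on the antepenult (syllable 5, ra).
Stress on syllable 5: bluk.ro.ko.ra.ˈra.fa.sud.

5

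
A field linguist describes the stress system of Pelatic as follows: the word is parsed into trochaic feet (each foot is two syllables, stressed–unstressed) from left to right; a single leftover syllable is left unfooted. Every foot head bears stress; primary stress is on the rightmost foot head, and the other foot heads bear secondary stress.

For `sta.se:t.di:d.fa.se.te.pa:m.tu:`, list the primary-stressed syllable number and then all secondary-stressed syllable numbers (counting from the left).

primary 7, secondary 1, 3, 5

Parse left to right into trochaic (ˈσσ) feet: (ˈsta.se:t) (ˈdi:d.fa) (ˈse.te) (ˈpa:m.tu:).
Foot heads (stressed positions): 1, 3, 5, 7.
End Rule Rightmost: primary stress on the rightmost head = syllable 7.
Secondary stress on 1, 3, 5: ˌsta.se:t.ˌdi:d.fa.ˌse.te.ˈpa:m.tu:.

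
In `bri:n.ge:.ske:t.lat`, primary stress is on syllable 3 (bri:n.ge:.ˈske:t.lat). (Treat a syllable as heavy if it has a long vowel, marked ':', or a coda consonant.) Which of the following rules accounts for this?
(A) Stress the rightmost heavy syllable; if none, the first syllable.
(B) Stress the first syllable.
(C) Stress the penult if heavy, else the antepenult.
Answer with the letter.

Rule A → syllable 4 (observed: 3).
Rule B → syllable 1 (observed: 3).
Rule C → syllable 3 ✓.

C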